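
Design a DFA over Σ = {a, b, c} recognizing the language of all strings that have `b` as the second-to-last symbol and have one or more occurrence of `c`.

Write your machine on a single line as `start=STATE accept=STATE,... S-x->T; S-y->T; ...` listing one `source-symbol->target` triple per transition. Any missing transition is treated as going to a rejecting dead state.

start=s0; accept=s3,s5; s0-a->s0; s0-b->s1; s0-c->s2; s1-a->s0; s1-b->s1; s1-c->s3; s2-a->s2; s2-b->s4; s2-c->s2; s3-a->s2; s3-b->s4; s3-c->s2; s4-a->s3; s4-b->s5; s4-c->s3; s5-a->s3; s5-b->s5; s5-c->s3

Handle the two conditions separately and then intersect. The first has 13 states tracking the last 2 symbols read; the second has 3 states tracking the count of `c`s, saturating at 2. A product state is a pair (one from each), accepting exactly when both do. After merging equivalent states the machine shrinks.
6 states suffice.
        a   b   c  
>  s0   s0  s1  s2 
   s1   s0  s1  s3 
   s2   s2  s4  s2 
 * s3   s2  s4  s2 
   s4   s3  s5  s3 
 * s5   s3  s5  s3 
(> = start, * = accepting)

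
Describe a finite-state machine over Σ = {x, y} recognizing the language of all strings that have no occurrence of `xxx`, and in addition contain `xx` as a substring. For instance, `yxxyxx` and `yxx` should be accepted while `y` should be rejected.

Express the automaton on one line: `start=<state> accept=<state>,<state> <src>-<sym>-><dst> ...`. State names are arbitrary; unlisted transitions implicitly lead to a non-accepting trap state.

start=q0 accept=q2,q4,q5 q0-x->q1 q0-y->q0 q1-x->q2 q1-y->q0 q2-x->q3 q2-y->q4 q3-x->q3 q3-y->q3 q4-x->q5 q4-y->q4 q5-x->q2 q5-y->q4

Run two small machines in parallel and take their product. The first has 4 states tracking partial matches of the forbidden pattern `xxx`; the second has 3 states tracking whether and how much of `xx` has been seen. A product state is a pair (one from each), accepting exactly when both do.
A 6-state machine:
        x   y  
>  q0   q1  q0 
   q1   q2  q0 
 * q2   q3  q4 
   q3   q3  q3 
 * q4   q5  q4 
 * q5   q2  q4 
(> = start, * = accepting)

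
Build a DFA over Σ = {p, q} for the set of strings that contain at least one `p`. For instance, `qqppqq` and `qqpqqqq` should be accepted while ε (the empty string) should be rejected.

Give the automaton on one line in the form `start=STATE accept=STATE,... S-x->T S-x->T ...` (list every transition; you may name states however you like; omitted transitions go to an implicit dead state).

start=s0 accept=s1,s2 s0-p->s1 s0-q->s0 s1-p->s2 s1-q->s1 s2-p->s2 s2-q->s2

Only the number of `p`s matters, and only up to 2. Make a chain s0 → s1 → s2 advanced by each `p` (with s2 absorbing); every other symbol self-loops. The accepting set is {s1, s2}.
With 3 states:
        p   q  
>  s0   s1  s0 
 * s1   s2  s1 
 * s2   s2  s2 
(> = start, * = accepting)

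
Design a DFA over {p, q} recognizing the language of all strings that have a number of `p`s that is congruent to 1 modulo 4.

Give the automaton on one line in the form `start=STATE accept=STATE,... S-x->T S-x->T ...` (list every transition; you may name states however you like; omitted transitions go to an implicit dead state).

The only thing that matters is how many `p`s have appeared, reduced mod 4. Use one state per residue: S0 for 0, …, S3 for 3. Reading `p` moves to the next residue; anything else stays put. S1 is accepting.
4 states suffice.
        p   q  
>  S0   S1  S0 
 * S1   S2  S1 
   S2   S3  S2 
   S3   S0  S3 
(> = start, * = accepting)

start=S0 accept=S1 S0-p->S1 S0-q->S0 S1-p->S2 S1-q->S1 S2-p->S3 S2-q->S2 S3-p->S0 S3-q->S3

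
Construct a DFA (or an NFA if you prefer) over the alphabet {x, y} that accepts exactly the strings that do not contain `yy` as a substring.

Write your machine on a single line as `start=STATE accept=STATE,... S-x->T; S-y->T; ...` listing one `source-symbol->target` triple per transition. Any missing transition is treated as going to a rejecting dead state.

This is the complement of 'contains `yy`'. Use the same substring-matching states — S0 through S2 holding how much of `yy` has just been matched — but flip the accepting set: everything except the trap S2 accepts.
With 3 states:
        x   y  
>* S0   S0  S1 
 * S1   S0  S2 
   S2   S2  S2 
(> = start, * = accepting)

start=S0; accept=S0,S1; S0-x->S0; S0-y->S1; S1-x->S0; S1-y->S2; S2-x->S2; S2-y->S2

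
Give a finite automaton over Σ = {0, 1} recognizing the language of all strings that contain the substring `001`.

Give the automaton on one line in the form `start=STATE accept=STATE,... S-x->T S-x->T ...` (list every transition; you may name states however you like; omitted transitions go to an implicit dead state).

Track how much of `001` has been matched so far: state S0 is no progress, S3 is the absorbing accept state reached once `001` has occurred. Intermediate states record partial matches; on a mismatch, fall back to the longest reusable overlap.
A 4-state machine:
        0   1  
>  S0   S1  S0 
   S1   S2  S0 
   S2   S2  S3 
 * S3   S3  S3 
(> = start, * = accepting)

start=S0 accept=S3 S0-0->S1 S0-1->S0 S1-0->S2 S1-1->S0 S2-0->S2 S2-1->S3 S3-0->S3 S3-1->S3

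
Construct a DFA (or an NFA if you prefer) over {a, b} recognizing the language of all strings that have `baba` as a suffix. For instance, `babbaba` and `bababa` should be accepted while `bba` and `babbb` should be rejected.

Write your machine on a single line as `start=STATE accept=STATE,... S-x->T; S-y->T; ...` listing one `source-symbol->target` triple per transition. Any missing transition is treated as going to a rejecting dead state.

Let each state record the length of the longest suffix of the input read so far that is also a prefix of `baba`. q1 means the last symbol is `b`; q2 means the last 2 symbols are `ba`; q3 means the last 3 symbols are `bab`; q4 means the last 4 symbols are `baba`. Accept only at q4, where the string currently ends in `baba`.
With 5 states:
        a   b  
>  q0   q0  q1 
   q1   q2  q1 
   q2   q0  q3 
   q3   q4  q1 
 * q4   q0  q3 
(> = start, * = accepting)

start=q0; accept=q4; q0-a->q0; q0-b->q1; q1-a->q2; q1-b->q1; q2-a->q0; q2-b->q3; q3-a->q4; q3-b->q1; q4-a->q0; q4-b->q3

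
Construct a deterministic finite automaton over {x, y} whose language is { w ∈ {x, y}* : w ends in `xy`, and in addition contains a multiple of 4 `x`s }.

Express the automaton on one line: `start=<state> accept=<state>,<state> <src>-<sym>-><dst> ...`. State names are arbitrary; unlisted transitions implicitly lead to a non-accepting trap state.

Run two small machines in parallel and take their product. One (3 states) tracks how much of the suffix `xy` has currently been matched; the other (4 states) tracks the count of `x`s modulo 4. Each combined state is a pair, one component from each; accept when both components accept. Equivalent product states are then merged.
A 6-state machine:
        x   y  
>  q0   q1  q0 
   q1   q2  q1 
   q2   q3  q2 
   q3   q4  q3 
   q4   q1  q5 
 * q5   q1  q0 
(> = start, * = accepting)

start=q0 accept=q5 q0-x->q1 q0-y->q0 q1-x->q2 q1-y->q1 q2-x->q3 q2-y->q2 q3-x->q4 q3-y->q3 q4-x->q1 q4-y->q5 q5-x->q1 q5-y->q0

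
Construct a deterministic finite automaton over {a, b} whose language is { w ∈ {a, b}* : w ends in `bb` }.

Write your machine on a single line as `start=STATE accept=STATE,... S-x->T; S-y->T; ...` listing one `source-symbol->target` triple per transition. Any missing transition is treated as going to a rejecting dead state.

Let each state record the length of the longest suffix of the input read so far that is also a prefix of `bb`. q1 means the last symbol is `b`; q2 means the last 2 symbols are `bb`. Accept only at q2, where the string currently ends in `bb`.
A 3-state machine:
        a   b  
>  q0   q0  q1 
   q1   q0  q2 
 * q2   q0  q2 
(> = start, * = accepting)

start=q0; accept=q2; q0-a->q0; q0-b->q1; q1-a->q0; q1-b->q2; q2-a->q0; q2-b->q2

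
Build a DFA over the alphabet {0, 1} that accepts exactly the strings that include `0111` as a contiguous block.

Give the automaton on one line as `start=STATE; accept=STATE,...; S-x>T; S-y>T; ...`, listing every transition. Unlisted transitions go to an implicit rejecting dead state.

start=q0; accept=q4; q0-0>q1; q0-1>q0; q1-0>q1; q1-1>q2; q2-0>q1; q2-1>q3; q3-0>q1; q3-1>q4; q4-0>q4; q4-1>q4

States q0..q3 record the length of the longest prefix of `0111` that matches the current input suffix. Reaching q4 means `0111` has been seen, and we stay there forever. Accept from q4.
With 5 states:
        0   1  
>  q0   q1  q0 
   q1   q1  q2 
   q2   q1  q3 
   q3   q1  q4 
 * q4   q4  q4 
(> = start, * = accepting)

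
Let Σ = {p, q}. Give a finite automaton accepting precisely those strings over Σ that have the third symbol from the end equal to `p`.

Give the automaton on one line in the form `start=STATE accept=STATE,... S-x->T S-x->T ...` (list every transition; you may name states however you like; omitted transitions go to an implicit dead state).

A DFA must remember the last 3 symbols (since which symbol is third-to-last isn't known until the input ends). Use one state per possible window of the last ≤3 symbols; accept from those whose window starts with `p`.
15 states suffice.
          p    q  
>  s0     s1   s2 
   s1     s3   s4 
   s2     s5   s6 
   s3     s7   s8 
   s4     s9  s10 
   s5    s11  s12 
   s6    s13  s14 
 * s7     s7   s8 
 * s8     s9  s10 
 * s9    s11  s12 
 * s10   s13  s14 
   s11    s7   s8 
   s12    s9  s10 
   s13   s11  s12 
   s14   s13  s14 
(> = start, * = accepting)

start=s0 accept=s7,s8,s9,s10 s0-p->s1 s0-q->s2 s1-p->s3 s1-q->s4 s2-p->s5 s2-q->s6 s3-p->s7 s3-q->s8 s4-p->s9 s4-q->s10 s5-p->s11 s5-q->s12 s6-p->s13 s6-q->s14 s7-p->s7 s7-q->s8 s8-p->s9 s8-q->s10 s9-p->s11 s9-q->s12 s10-p->s13 s10-q->s14 s11-p->s7 s11-q->s8 s12-p->s9 s12-q->s10 s13-p->s11 s13-q->s12 s14-p->s13 s14-q->s14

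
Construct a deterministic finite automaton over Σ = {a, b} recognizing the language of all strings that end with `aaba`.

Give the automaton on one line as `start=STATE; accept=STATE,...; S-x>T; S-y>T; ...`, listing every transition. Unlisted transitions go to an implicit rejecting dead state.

Remember how much of `aaba` the current input suffix matches. State q0 means no match yet; q1 means the last symbol is `a`; q2 means the last 2 symbols are `aa`; q3 means the last 3 symbols are `aab`; q4 means the last 4 symbols are `aaba`. Only q4 accepts. On a mismatch, fall back to the longest proper suffix that is still a prefix of `aaba`.
With 5 states:
        a   b  
>  q0   q1  q0 
   q1   q2  q0 
   q2   q2  q3 
   q3   q4  q0 
 * q4   q2  q0 
(> = start, * = accepting)

start=q0; accept=q4; q0-a>q1; q0-b>q0; q1-a>q2; q1-b>q0; q2-a>q2; q2-b>q3; q3-a>q4; q3-b>q0; q4-a>q2; q4-b>q0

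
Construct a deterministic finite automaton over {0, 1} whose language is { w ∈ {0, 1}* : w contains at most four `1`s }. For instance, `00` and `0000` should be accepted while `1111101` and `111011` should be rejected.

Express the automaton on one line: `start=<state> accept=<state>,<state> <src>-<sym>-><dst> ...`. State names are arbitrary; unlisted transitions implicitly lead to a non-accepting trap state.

Count `1`s, saturating at 5: states q0 through q4 mean 0 through 4 `1`s seen; q5 means more than 4. Each `1` increments (capped at q5); other symbols loop. Accept from {q0, q1, q2, q3, q4}.
With 6 states:
        0   1  
>* q0   q0  q1 
 * q1   q1  q2 
 * q2   q2  q3 
 * q3   q3  q4 
 * q4   q4  q5 
   q5   q5  q5 
(> = start, * = accepting)

start=q0 accept=q0,q1,q2,q3,q4 q0-0->q0 q0-1->q1 q1-0->q1 q1-1->q2 q2-0->q2 q2-1->q3 q3-0->q3 q3-1->q4 q4-0->q4 q4-1->q5 q5-0->q5 q5-1->q5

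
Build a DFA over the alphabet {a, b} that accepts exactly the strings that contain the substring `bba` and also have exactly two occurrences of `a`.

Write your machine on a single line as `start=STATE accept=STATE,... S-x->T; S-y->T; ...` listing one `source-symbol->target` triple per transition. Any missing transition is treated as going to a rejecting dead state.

start=S0; accept=S7; S0-a->S1; S0-b->S2; S1-a->S3; S1-b->S4; S2-a->S1; S2-b->S5; S3-a->S3; S3-b->S3; S4-a->S3; S4-b->S6; S5-a->S6; S5-b->S5; S6-a->S7; S6-b->S6; S7-a->S3; S7-b->S7

Handle the two conditions separately and then intersect. One (4 states) tracks whether and how much of `bba` has been seen; the other (4 states) tracks the count of `a`s, saturating at 3. Each combined state is a pair, one component from each; accept when both components accept. Equivalent product states are then merged.
An 8-state machine:
        a   b  
>  S0   S1  S2 
   S1   S3  S4 
   S2   S1  S5 
   S3   S3  S3 
   S4   S3  S6 
   S5   S6  S5 
   S6   S7  S6 
 * S7   S3  S7 
(> = start, * = accepting)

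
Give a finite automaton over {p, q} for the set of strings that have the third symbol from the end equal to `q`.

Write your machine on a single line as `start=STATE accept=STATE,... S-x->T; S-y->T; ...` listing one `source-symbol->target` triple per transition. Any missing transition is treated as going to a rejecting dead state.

start=S0; accept=S11,S12,S13,S14; S0-p->S1; S0-q->S2; S1-p->S3; S1-q->S4; S2-p->S5; S2-q->S6; S3-p->S7; S3-q->S8; S4-p->S9; S4-q->S10; S5-p->S11; S5-q->S12; S6-p->S13; S6-q->S14; S7-p->S7; S7-q->S8; S8-p->S9; S8-q->S10; S9-p->S11; S9-q->S12; S10-p->S13; S10-q->S14; S11-p->S7; S11-q->S8; S12-p->S9; S12-q->S10; S13-p->S11; S13-q->S12; S14-p->S13; S14-q->S14

Because acceptance depends on a position counted from the end, the machine has to buffer the most recent 3 symbols. Make each state the string of the last up-to-3 symbols read; on input `x` shift the window left and append `x`. Accept when the buffered window has length 3 and begins with `q`.
A 15-state machine:
          p    q  
>  S0     S1   S2 
   S1     S3   S4 
   S2     S5   S6 
   S3     S7   S8 
   S4     S9  S10 
   S5    S11  S12 
   S6    S13  S14 
   S7     S7   S8 
   S8     S9  S10 
   S9    S11  S12 
   S10   S13  S14 
 * S11    S7   S8 
 * S12    S9  S10 
 * S13   S11  S12 
 * S14   S13  S14 
(> = start, * = accepting)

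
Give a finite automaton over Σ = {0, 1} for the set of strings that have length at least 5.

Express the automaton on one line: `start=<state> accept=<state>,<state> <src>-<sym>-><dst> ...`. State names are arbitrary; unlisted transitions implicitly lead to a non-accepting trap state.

Count input length up to 6: every symbol moves from q0 toward q6, which means 'more than 5' and absorbs. Accept from {q5, q6}.
        0   1  
>  q0   q1  q1 
   q1   q2  q2 
   q2   q3  q3 
   q3   q4  q4 
   q4   q5  q5 
 * q5   q6  q6 
 * q6   q6  q6 
(> = start, * = accepting)

start=q0 accept=q5,q6 q0-0->q1 q0-1->q1 q1-0->q2 q1-1->q2 q2-0->q3 q2-1->q3 q3-0->q4 q3-1->q4 q4-0->q5 q4-1->q5 q5-0->q6 q5-1->q6 q6-0->q6 q6-1->q6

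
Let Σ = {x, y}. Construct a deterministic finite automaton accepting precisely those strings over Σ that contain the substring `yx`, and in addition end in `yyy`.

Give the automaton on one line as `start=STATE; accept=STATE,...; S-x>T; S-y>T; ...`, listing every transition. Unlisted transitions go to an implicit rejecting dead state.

start=A; accept=F; A-x>A; A-y>B; B-x>C; B-y>B; C-x>C; C-y>D; D-x>C; D-y>E; E-x>C; E-y>F; F-x>C; F-y>F

Handle the two conditions separately and then intersect. The first has 3 states tracking whether and how much of `yx` has been seen; the second has 4 states tracking how much of the suffix `yyy` has currently been matched. A product state is a pair (one from each), accepting exactly when both do. Equivalent product states are then merged.
6 states suffice.
       x  y 
>  A   A  B 
   B   C  B 
   C   C  D 
   D   C  E 
   E   C  F 
 * F   C  F 
(> = start, * = accepting)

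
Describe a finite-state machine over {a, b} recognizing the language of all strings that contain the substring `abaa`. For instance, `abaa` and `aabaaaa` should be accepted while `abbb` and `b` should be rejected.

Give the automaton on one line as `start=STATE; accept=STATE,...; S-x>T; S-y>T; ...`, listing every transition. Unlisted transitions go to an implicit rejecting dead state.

start=s0; accept=s4; s0-a>s1; s0-b>s0; s1-a>s1; s1-b>s2; s2-a>s3; s2-b>s0; s3-a>s4; s3-b>s2; s4-a>s4; s4-b>s4

States s0..s3 record the length of the longest prefix of `abaa` that matches the current input suffix. Reaching s4 means `abaa` has been seen, and we stay there forever. Accept from s4.
        a   b  
>  s0   s1  s0 
   s1   s1  s2 
   s2   s3  s0 
   s3   s4  s2 
 * s4   s4  s4 
(> = start, * = accepting)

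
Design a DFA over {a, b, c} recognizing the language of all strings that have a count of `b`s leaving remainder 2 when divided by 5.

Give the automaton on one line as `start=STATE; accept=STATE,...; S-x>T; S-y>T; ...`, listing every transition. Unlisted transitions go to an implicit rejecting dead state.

start=q0; accept=q2; q0-a>q0; q0-b>q1; q0-c>q0; q1-a>q1; q1-b>q2; q1-c>q1; q2-a>q2; q2-b>q3; q2-c>q2; q3-a>q3; q3-b>q4; q3-c>q3; q4-a>q4; q4-b>q0; q4-c>q4

Keep the running count of `b`s modulo 5: each `b` advances along the cycle q0 → q1 → q2 → q3 → q4 → q0 while other symbols loop. Accept at q2.
A 5-state machine:
        a   b   c  
>  q0   q0  q1  q0 
   q1   q1  q2  q1 
 * q2   q2  q3  q2 
   q3   q3  q4  q3 
   q4   q4  q0  q4 
(> = start, * = accepting)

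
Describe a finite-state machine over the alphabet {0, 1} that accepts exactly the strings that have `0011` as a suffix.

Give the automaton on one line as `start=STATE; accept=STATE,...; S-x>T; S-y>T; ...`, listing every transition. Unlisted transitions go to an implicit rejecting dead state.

start=q0; accept=q4; q0-0>q1; q0-1>q0; q1-0>q2; q1-1>q0; q2-0>q2; q2-1>q3; q3-0>q1; q3-1>q4; q4-0>q1; q4-1>q0

Remember how much of `0011` the current input suffix matches. State q0 means no match yet; q1 means the last symbol is `0`; q2 means the last 2 symbols are `00`; q3 means the last 3 symbols are `001`; q4 means the last 4 symbols are `0011`. Only q4 accepts. On a mismatch, fall back to the longest proper suffix that is still a prefix of `0011`.
        0   1  
>  q0   q1  q0 
   q1   q2  q0 
   q2   q2  q3 
   q3   q1  q4 
 * q4   q1  q0 
(> = start, * = accepting)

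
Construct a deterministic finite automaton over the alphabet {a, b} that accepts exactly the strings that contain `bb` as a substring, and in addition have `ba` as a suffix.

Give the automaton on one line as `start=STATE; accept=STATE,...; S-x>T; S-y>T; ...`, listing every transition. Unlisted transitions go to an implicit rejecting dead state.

start=S0; accept=S3; S0-a>S0; S0-b>S1; S1-a>S0; S1-b>S2; S2-a>S3; S2-b>S2; S3-a>S4; S3-b>S2; S4-a>S4; S4-b>S2

Handle the two conditions separately and then intersect. One (3 states) tracks whether and how much of `bb` has been seen; the other (3 states) tracks how much of the suffix `ba` has currently been matched. Each combined state is a pair, one component from each; accept when both components accept. After merging equivalent states the machine shrinks.
        a   b  
>  S0   S0  S1 
   S1   S0  S2 
   S2   S3  S2 
 * S3   S4  S2 
   S4   S4  S2 
(> = start, * = accepting)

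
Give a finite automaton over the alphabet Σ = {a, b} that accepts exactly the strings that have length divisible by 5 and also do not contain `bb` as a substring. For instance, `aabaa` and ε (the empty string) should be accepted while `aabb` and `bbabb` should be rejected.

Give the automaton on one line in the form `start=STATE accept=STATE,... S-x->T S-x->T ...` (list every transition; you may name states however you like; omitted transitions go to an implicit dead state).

Build one automaton per condition and run them in lockstep. The first has 5 states tracking the input length modulo 5; the second has 3 states tracking partial matches of the forbidden pattern `bb`. A product state is a pair (one from each), accepting exactly when both do.
15 states suffice.
          a    b  
>* q0     q1   q2 
   q1     q3   q4 
   q2     q3   q5 
   q3     q6   q7 
   q4     q6   q8 
   q5     q8   q8 
   q6     q9  q10 
   q7     q9  q11 
   q8    q11  q11 
   q9     q0  q12 
   q10    q0  q13 
   q11   q13  q13 
 * q12    q1  q14 
   q13   q14  q14 
   q14    q5   q5 
(> = start, * = accepting)

start=q0 accept=q0,q12 q0-a->q1 q0-b->q2 q1-a->q3 q1-b->q4 q2-a->q3 q2-b->q5 q3-a->q6 q3-b->q7 q4-a->q6 q4-b->q8 q5-a->q8 q5-b->q8 q6-a->q9 q6-b->q10 q7-a->q9 q7-b->q11 q8-a->q11 q8-b->q11 q9-a->q0 q9-b->q12 q10-a->q0 q10-b->q13 q11-a->q13 q11-b->q13 q12-a->q1 q12-b->q14 q13-a->q14 q13-b->q14 q14-a->q5 q14-b->q5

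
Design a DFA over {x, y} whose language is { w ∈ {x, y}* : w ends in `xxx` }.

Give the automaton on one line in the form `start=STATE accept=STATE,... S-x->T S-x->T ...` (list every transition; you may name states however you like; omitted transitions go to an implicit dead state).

Let each state record the length of the longest suffix of the input read so far that is also a prefix of `xxx`. s1 means the last symbol is `x`; s2 means the last 2 symbols are `xx`; s3 means the last 3 symbols are `xxx`. Accept only at s3, where the string currently ends in `xxx`.
A 4-state machine:
        x   y  
>  s0   s1  s0 
   s1   s2  s0 
   s2   s3  s0 
 * s3   s3  s0 
(> = start, * = accepting)

start=s0 accept=s3 s0-x->s1 s0-y->s0 s1-x->s2 s1-y->s0 s2-x->s3 s2-y->s0 s3-x->s3 s3-y->s0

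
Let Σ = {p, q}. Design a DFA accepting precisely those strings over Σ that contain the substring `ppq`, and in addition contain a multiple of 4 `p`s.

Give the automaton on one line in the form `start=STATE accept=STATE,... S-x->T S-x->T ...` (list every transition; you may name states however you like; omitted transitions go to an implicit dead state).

Run two small machines in parallel and take their product. The first has 4 states tracking whether and how much of `ppq` has been seen; the second has 4 states tracking the count of `p`s modulo 4. A product state is a pair (one from each), accepting exactly when both do.
       p  q 
>  A   B  A 
   B   C  D 
   C   E  F 
   D   G  D 
   E   H  I 
   F   I  F 
   G   E  J 
   H   K  L 
   I   L  I 
   J   M  J 
   K   C  N 
 * L   N  L 
   M   H  O 
   N   F  N 
   O   P  O 
   P   K  A 
(> = start, * = accepting)

start=A accept=L A-p->B A-q->A B-p->C B-q->D C-p->E C-q->F D-p->G D-q->D E-p->H E-q->I F-p->I F-q->F G-p->E G-q->J H-p->K H-q->L I-p->L I-q->I J-p->M J-q->J K-p->C K-q->N L-p->N L-q->L M-p->H M-q->O N-p->F N-q->N O-p->P O-q->O P-p->K P-q->A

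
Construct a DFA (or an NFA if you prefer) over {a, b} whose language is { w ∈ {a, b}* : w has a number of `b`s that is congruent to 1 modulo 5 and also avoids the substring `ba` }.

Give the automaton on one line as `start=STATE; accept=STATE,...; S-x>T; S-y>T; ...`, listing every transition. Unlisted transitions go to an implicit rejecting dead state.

start=q0; accept=q1; q0-a>q0; q0-b>q1; q1-a>q2; q1-b>q3; q2-a>q2; q2-b>q2; q3-a>q2; q3-b>q4; q4-a>q2; q4-b>q5; q5-a>q2; q5-b>q6; q6-a>q2; q6-b>q1

Run two small machines in parallel and take their product. One (5 states) tracks the count of `b`s modulo 5; the other (3 states) tracks partial matches of the forbidden pattern `ba`. Each combined state is a pair, one component from each; accept when both components accept. After merging equivalent states the machine shrinks.
7 states suffice.
        a   b  
>  q0   q0  q1 
 * q1   q2  q3 
   q2   q2  q2 
   q3   q2  q4 
   q4   q2  q5 
   q5   q2  q6 
   q6   q2  q1 
(> = start, * = accepting)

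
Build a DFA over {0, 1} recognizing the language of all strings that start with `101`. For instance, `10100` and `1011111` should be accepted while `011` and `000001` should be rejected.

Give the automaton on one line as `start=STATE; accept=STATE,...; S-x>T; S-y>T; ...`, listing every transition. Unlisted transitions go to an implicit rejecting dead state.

start=q0; accept=q3; q0-0>q4; q0-1>q1; q1-0>q2; q1-1>q4; q2-0>q4; q2-1>q3; q3-0>q3; q3-1>q3; q4-0>q4; q4-1>q4

Check the first 3 symbols one by one: q0 through q2 record how many have matched `101` so far; any wrong symbol goes to the dead state q4. After all 3 match we enter the accepting sink q3.
A 5-state machine:
        0   1  
>  q0   q4  q1 
   q1   q2  q4 
   q2   q4  q3 
 * q3   q3  q3 
   q4   q4  q4 
(> = start, * = accepting)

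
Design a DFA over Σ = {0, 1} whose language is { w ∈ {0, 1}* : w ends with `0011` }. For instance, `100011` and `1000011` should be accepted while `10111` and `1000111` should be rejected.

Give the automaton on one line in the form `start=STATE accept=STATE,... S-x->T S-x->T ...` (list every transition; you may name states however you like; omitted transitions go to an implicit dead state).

start=s0 accept=s4 s0-0->s1 s0-1->s0 s1-0->s2 s1-1->s0 s2-0->s2 s2-1->s3 s3-0->s1 s3-1->s4 s4-0->s1 s4-1->s0

Remember how much of `0011` the current input suffix matches. State s0 means no match yet; s1 means the last symbol is `0`; s2 means the last 2 symbols are `00`; s3 means the last 3 symbols are `001`; s4 means the last 4 symbols are `0011`. Only s4 accepts. On a mismatch, fall back to the longest proper suffix that is still a prefix of `0011`.
        0   1  
>  s0   s1  s0 
   s1   s2  s0 
   s2   s2  s3 
   s3   s1  s4 
 * s4   s1  s0 
(> = start, * = accepting)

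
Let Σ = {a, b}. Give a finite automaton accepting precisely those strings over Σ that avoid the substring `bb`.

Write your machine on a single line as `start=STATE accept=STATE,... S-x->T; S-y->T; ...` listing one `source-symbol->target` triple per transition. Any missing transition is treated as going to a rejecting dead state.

This is the complement of 'contains `bb`'. Use the same substring-matching states — S0 through S2 holding how much of `bb` has just been matched — but flip the accepting set: everything except the trap S2 accepts.
        a   b  
>* S0   S0  S1 
 * S1   S0  S2 
   S2   S2  S2 
(> = start, * = accepting)

start=S0; accept=S0,S1; S0-a->S0; S0-b->S1; S1-a->S0; S1-b->S2; S2-a->S2; S2-b->S2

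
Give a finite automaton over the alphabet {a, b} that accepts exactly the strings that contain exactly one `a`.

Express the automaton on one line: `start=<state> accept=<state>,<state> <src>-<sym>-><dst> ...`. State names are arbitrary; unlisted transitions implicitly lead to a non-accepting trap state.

Only the number of `a`s matters, and only up to 2. Make a chain s0 → s1 → s2 advanced by each `a` (with s2 absorbing); every other symbol self-loops. The accepting set is {s1}.
        a   b  
>  s0   s1  s0 
 * s1   s2  s1 
   s2   s2  s2 
(> = start, * = accepting)

start=s0 accept=s1 s0-a->s1 s0-b->s0 s1-a->s2 s1-b->s1 s2-a->s2 s2-b->s2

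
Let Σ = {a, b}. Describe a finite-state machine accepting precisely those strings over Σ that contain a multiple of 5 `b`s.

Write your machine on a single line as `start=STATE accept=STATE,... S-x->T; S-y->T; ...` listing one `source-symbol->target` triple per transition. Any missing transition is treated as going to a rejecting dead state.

start=q0; accept=q0; q0-a->q0; q0-b->q1; q1-a->q1; q1-b->q2; q2-a->q2; q2-b->q3; q3-a->q3; q3-b->q4; q4-a->q4; q4-b->q0

Keep the running count of `b`s modulo 5: each `b` advances along the cycle q0 → q1 → q2 → q3 → q4 → q0 while other symbols loop. Accept at q0.
        a   b  
>* q0   q0  q1 
   q1   q1  q2 
   q2   q2  q3 
   q3   q3  q4 
   q4   q4  q0 
(> = start, * = accepting)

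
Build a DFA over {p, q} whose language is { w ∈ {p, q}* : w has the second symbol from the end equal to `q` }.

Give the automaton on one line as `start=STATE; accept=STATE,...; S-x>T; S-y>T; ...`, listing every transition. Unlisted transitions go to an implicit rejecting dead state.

A DFA must remember the last 2 symbols (since which symbol is second-to-last isn't known until the input ends). Use one state per possible window of the last ≤2 symbols; accept from those whose window starts with `q`.
        p   q  
>  s0   s1  s2 
   s1   s3  s4 
   s2   s5  s6 
   s3   s3  s4 
   s4   s5  s6 
 * s5   s3  s4 
 * s6   s5  s6 
(> = start, * = accepting)

start=s0; accept=s5,s6; s0-p>s1; s0-q>s2; s1-p>s3; s1-q>s4; s2-p>s5; s2-q>s6; s3-p>s3; s3-q>s4; s4-p>s5; s4-q>s6; s5-p>s3; s5-q>s4; s6-p>s5; s6-q>s6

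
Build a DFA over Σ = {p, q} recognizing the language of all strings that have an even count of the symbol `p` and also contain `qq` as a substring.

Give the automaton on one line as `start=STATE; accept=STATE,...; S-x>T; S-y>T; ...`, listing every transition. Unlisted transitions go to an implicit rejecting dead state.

Build one automaton per condition and run them in lockstep. The first has 2 states tracking the count of `p`s modulo 2; the second has 3 states tracking whether and how much of `qq` has been seen. A product state is a pair (one from each), accepting exactly when both do.
6 states suffice.
        p   q  
>  s0   s1  s2 
   s1   s0  s3 
   s2   s1  s4 
   s3   s0  s5 
 * s4   s5  s4 
   s5   s4  s5 
(> = start, * = accepting)

start=s0; accept=s4; s0-p>s1; s0-q>s2; s1-p>s0; s1-q>s3; s2-p>s1; s2-q>s4; s3-p>s0; s3-q>s5; s4-p>s5; s4-q>s4; s5-p>s4; s5-q>s5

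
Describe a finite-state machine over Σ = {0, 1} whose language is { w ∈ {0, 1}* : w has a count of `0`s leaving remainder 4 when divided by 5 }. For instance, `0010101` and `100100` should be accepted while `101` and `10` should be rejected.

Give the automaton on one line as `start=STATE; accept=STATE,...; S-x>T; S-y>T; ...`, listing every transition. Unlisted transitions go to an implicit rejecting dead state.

start=q0; accept=q4; q0-0>q1; q0-1>q0; q1-0>q2; q1-1>q1; q2-0>q3; q2-1>q2; q3-0>q4; q3-1>q3; q4-0>q0; q4-1>q4

The only thing that matters is how many `0`s have appeared, reduced mod 5. Use one state per residue: q0 for 0, …, q4 for 4. Reading `0` moves to the next residue; anything else stays put. q4 is accepting.
5 states suffice.
        0   1  
>  q0   q1  q0 
   q1   q2  q1 
   q2   q3  q2 
   q3   q4  q3 
 * q4   q0  q4 
(> = start, * = accepting)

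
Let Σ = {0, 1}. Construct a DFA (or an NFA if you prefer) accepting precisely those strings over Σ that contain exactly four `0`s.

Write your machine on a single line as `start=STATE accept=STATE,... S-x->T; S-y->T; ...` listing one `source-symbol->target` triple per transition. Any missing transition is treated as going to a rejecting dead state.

start=q0; accept=q4; q0-0->q1; q0-1->q0; q1-0->q2; q1-1->q1; q2-0->q3; q2-1->q2; q3-0->q4; q3-1->q3; q4-0->q5; q4-1->q4; q5-0->q5; q5-1->q5

Only the number of `0`s matters, and only up to 5. Make a chain q0 → q1 → q2 → q3 → q4 → q5 advanced by each `0` (with q5 absorbing); every other symbol self-loops. The accepting set is {q4}.
6 states suffice.
        0   1  
>  q0   q1  q0 
   q1   q2  q1 
   q2   q3  q2 
   q3   q4  q3 
 * q4   q5  q4 
   q5   q5  q5 
(> = start, * = accepting)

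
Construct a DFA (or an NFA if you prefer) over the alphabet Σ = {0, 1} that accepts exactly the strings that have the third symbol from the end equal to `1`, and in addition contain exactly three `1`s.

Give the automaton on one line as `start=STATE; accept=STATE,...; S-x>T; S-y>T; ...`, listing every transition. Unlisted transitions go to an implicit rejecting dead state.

Build one automaton per condition and run them in lockstep. The first has 15 states tracking the last 3 symbols read; the second has 5 states tracking the count of `1`s, saturating at 4. A product state is a pair (one from each), accepting exactly when both do. Equivalent product states are then merged.
15 states suffice.
          0    1  
>  S0     S0   S1 
   S1     S2   S3 
   S2     S2   S4 
   S3     S5   S6 
   S4     S5   S7 
   S5     S8   S9 
 * S6    S10  S11 
   S7    S10  S11 
   S8     S8  S12 
 * S9    S13  S11 
 * S10   S14  S11 
   S11   S11  S11 
   S12   S13  S11 
   S13   S14  S11 
 * S14   S11  S11 
(> = start, * = accepting)

start=S0; accept=S6,S9,S10,S14; S0-0>S0; S0-1>S1; S1-0>S2; S1-1>S3; S2-0>S2; S2-1>S4; S3-0>S5; S3-1>S6; S4-0>S5; S4-1>S7; S5-0>S8; S5-1>S9; S6-0>S10; S6-1>S11; S7-0>S10; S7-1>S11; S8-0>S8; S8-1>S12; S9-0>S13; S9-1>S11; S10-0>S14; S10-1>S11; S11-0>S11; S11-1>S11; S12-0>S13; S12-1>S11; S13-0>S14; S13-1>S11; S14-0>S11; S14-1>S11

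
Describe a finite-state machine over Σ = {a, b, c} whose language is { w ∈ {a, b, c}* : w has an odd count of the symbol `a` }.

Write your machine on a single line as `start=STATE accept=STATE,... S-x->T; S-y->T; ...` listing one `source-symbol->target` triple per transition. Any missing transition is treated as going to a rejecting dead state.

The only thing that matters is how many `a`s have appeared, reduced mod 2. Use one state per residue: q0 for 0, …, q1 for 1. Reading `a` moves to the next residue; anything else stays put. q1 is accepting.
        a   b   c  
>  q0   q1  q0  q0 
 * q1   q0  q1  q1 
(> = start, * = accepting)

start=q0; accept=q1; q0-a->q1; q0-b->q0; q0-c->q0; q1-a->q0; q1-b->q1; q1-c->q1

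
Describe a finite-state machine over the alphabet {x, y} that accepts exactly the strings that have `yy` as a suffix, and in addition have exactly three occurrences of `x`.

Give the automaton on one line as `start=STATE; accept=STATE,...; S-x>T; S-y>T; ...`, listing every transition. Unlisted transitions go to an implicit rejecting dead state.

start=s0; accept=s6; s0-x>s1; s0-y>s0; s1-x>s2; s1-y>s1; s2-x>s3; s2-y>s2; s3-x>s4; s3-y>s5; s4-x>s4; s4-y>s4; s5-x>s4; s5-y>s6; s6-x>s4; s6-y>s6

Build one automaton per condition and run them in lockstep. The first has 3 states tracking how much of the suffix `yy` has currently been matched; the second has 5 states tracking the count of `x`s, saturating at 4. A product state is a pair (one from each), accepting exactly when both do. After merging equivalent states the machine shrinks.
        x   y  
>  s0   s1  s0 
   s1   s2  s1 
   s2   s3  s2 
   s3   s4  s5 
   s4   s4  s4 
   s5   s4  s6 
 * s6   s4  s6 
(> = start, * = accepting)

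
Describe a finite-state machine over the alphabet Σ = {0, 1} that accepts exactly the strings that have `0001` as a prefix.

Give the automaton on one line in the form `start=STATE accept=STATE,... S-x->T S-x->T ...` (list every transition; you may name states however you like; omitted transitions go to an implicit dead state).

Check the first 4 symbols one by one: S0 through S3 record how many have matched `0001` so far; any wrong symbol goes to the dead state S5. After all 4 match we enter the accepting sink S4.
6 states suffice.
        0   1  
>  S0   S1  S5 
   S1   S2  S5 
   S2   S3  S5 
   S3   S5  S4 
 * S4   S4  S4 
   S5   S5  S5 
(> = start, * = accepting)

start=S0 accept=S4 S0-0->S1 S0-1->S5 S1-0->S2 S1-1->S5 S2-0->S3 S2-1->S5 S3-0->S5 S3-1->S4 S4-0->S4 S4-1->S4 S5-0->S5 S5-1->S5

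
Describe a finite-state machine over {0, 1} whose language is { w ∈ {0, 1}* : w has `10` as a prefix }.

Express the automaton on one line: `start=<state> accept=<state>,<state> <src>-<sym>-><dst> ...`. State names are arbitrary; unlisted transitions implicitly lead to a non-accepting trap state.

start=S0 accept=S2 S0-0->S3 S0-1->S1 S1-0->S2 S1-1->S3 S2-0->S2 S2-1->S2 S3-0->S3 S3-1->S3

Walk along `10` while the input agrees: from S0 take `1` to S1, and so on. Any deviation drops to the rejecting sink S3. Once S2 is reached the prefix is confirmed and every continuation is accepted.
A 4-state machine:
        0   1  
>  S0   S3  S1 
   S1   S2  S3 
 * S2   S2  S2 
   S3   S3  S3 
(> = start, * = accepting)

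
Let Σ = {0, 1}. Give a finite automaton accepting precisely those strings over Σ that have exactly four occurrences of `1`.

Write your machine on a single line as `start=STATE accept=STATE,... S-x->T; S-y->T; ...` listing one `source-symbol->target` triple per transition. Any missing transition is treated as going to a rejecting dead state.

start=S0; accept=S4; S0-0->S0; S0-1->S1; S1-0->S1; S1-1->S2; S2-0->S2; S2-1->S3; S3-0->S3; S3-1->S4; S4-0->S4; S4-1->S5; S5-0->S5; S5-1->S5

Only the number of `1`s matters, and only up to 5. Make a chain S0 → S1 → S2 → S3 → S4 → S5 advanced by each `1` (with S5 absorbing); every other symbol self-loops. The accepting set is {S4}.
With 6 states:
        0   1  
>  S0   S0  S1 
   S1   S1  S2 
   S2   S2  S3 
   S3   S3  S4 
 * S4   S4  S5 
   S5   S5  S5 
(> = start, * = accepting)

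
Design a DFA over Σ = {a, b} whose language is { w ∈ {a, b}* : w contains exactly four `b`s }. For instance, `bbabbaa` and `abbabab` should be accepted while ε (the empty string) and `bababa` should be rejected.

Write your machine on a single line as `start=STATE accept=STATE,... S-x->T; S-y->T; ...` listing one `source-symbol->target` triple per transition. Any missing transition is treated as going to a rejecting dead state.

Count `b`s, saturating at 5: states q0 through q4 mean 0 through 4 `b`s seen; q5 means more than 4. Each `b` increments (capped at q5); other symbols loop. Accept from {q4}.
        a   b  
>  q0   q0  q1 
   q1   q1  q2 
   q2   q2  q3 
   q3   q3  q4 
 * q4   q4  q5 
   q5   q5  q5 
(> = start, * = accepting)

start=q0; accept=q4; q0-a->q0; q0-b->q1; q1-a->q1; q1-b->q2; q2-a->q2; q2-b->q3; q3-a->q3; q3-b->q4; q4-a->q4; q4-b->q5; q5-a->q5; q5-b->q5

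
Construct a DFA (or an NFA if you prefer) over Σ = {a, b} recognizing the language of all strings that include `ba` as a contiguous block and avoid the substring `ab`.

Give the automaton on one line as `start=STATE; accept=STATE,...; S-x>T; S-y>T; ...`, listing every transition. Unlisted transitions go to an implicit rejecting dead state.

Handle the two conditions separately and then intersect. The first has 3 states tracking whether and how much of `ba` has been seen; the second has 3 states tracking partial matches of the forbidden pattern `ab`. A product state is a pair (one from each), accepting exactly when both do. Equivalent product states are then merged.
4 states suffice.
        a   b  
>  S0   S1  S2 
   S1   S1  S1 
   S2   S3  S2 
 * S3   S3  S1 
(> = start, * = accepting)

start=S0; accept=S3; S0-a>S1; S0-b>S2; S1-a>S1; S1-b>S1; S2-a>S3; S2-b>S2; S3-a>S3; S3-b>S1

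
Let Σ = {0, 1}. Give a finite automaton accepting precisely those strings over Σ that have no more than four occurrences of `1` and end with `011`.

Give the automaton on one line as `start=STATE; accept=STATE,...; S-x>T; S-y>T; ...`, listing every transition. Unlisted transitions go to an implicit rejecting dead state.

start=q0; accept=q6,q10; q0-0>q1; q0-1>q2; q1-0>q1; q1-1>q3; q2-0>q4; q2-1>q5; q3-0>q4; q3-1>q6; q4-0>q4; q4-1>q7; q5-0>q8; q5-1>q9; q6-0>q8; q6-1>q9; q7-0>q8; q7-1>q10; q8-0>q8; q8-1>q11; q9-0>q9; q9-1>q9; q10-0>q9; q10-1>q9; q11-0>q9; q11-1>q10

Handle the two conditions separately and then intersect. One (6 states) tracks the count of `1`s, saturating at 5; the other (4 states) tracks how much of the suffix `011` has currently been matched. Each combined state is a pair, one component from each; accept when both components accept. After merging equivalent states the machine shrinks.
          0    1  
>  q0     q1   q2 
   q1     q1   q3 
   q2     q4   q5 
   q3     q4   q6 
   q4     q4   q7 
   q5     q8   q9 
 * q6     q8   q9 
   q7     q8  q10 
   q8     q8  q11 
   q9     q9   q9 
 * q10    q9   q9 
   q11    q9  q10 
(> = start, * = accepting)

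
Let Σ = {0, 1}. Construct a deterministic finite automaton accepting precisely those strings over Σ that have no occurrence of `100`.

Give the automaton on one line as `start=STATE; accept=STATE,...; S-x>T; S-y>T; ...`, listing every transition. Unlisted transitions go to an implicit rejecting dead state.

This is the complement of 'contains `100`'. Use the same substring-matching states — s0 through s3 holding how much of `100` has just been matched — but flip the accepting set: everything except the trap s3 accepts.
With 4 states:
        0   1  
>* s0   s0  s1 
 * s1   s2  s1 
 * s2   s3  s1 
   s3   s3  s3 
(> = start, * = accepting)

start=s0; accept=s0,s1,s2; s0-0>s0; s0-1>s1; s1-0>s2; s1-1>s1; s2-0>s3; s2-1>s1; s3-0>s3; s3-1>s3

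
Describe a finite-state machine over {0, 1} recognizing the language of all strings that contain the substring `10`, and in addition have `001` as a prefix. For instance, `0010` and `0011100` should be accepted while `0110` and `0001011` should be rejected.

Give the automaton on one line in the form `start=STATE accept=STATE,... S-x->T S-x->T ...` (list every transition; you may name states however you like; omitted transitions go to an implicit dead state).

Build one automaton per condition and run them in lockstep. The first has 3 states tracking whether and how much of `10` has been seen; the second has 5 states tracking whether the input so far still matches the prefix `001`. A product state is a pair (one from each), accepting exactly when both do.
8 states suffice.
        0   1  
>  q0   q1  q2 
   q1   q3  q2 
   q2   q4  q2 
   q3   q5  q6 
   q4   q4  q4 
   q5   q5  q2 
   q6   q7  q6 
 * q7   q7  q7 
(> = start, * = accepting)

start=q0 accept=q7 q0-0->q1 q0-1->q2 q1-0->q3 q1-1->q2 q2-0->q4 q2-1->q2 q3-0->q5 q3-1->q6 q4-0->q4 q4-1->q4 q5-0->q5 q5-1->q2 q6-0->q7 q6-1->q6 q7-0->q7 q7-1->q7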